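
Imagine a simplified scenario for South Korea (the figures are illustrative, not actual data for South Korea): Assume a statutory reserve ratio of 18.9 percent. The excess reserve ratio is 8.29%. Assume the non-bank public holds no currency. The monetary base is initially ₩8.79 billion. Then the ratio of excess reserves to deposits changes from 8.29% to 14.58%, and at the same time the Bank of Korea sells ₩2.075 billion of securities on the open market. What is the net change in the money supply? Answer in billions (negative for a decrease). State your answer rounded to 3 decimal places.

Before: m₁ = 1 / (0.189 + 0.0829) ≈ 3.67782, MB₁ = 8.79, so M₁ = 3.67782 × 8.79 ≈ 32.328 billion.
After: m₂ = 1 / (0.189 + 0.1458) ≈ 2.98686, MB₂ = 8.79 − 2.075 = 6.715, so M₂ = 2.98686 × 6.715 ≈ 20.0568 billion.
ΔM = M₂ − M₁ = 20.0568 − 32.328 = -12.2712 billion.

-12.271 billion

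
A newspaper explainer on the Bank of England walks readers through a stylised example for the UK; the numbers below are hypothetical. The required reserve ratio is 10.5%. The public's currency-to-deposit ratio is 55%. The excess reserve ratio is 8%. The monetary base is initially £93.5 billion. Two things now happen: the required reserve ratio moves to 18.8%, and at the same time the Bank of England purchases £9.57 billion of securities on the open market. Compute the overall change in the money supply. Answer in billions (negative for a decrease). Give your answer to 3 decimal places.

Before: m₁ = (1 + 0.55) / (0.105 + 0.08 + 0.55) ≈ 2.1088435, MB₁ = 93.5, so M₁ = 2.1088435 × 93.5 ≈ 197.1769 billion.
After: m₂ = (1 + 0.55) / (0.188 + 0.08 + 0.55) ≈ 1.8948655, MB₂ = 93.5 + 9.57 = 103.07, so M₂ = 1.8948655 × 103.07 ≈ 195.3038 billion.
ΔM = M₂ − M₁ = 195.3038 − 197.1769 = -1.8731 billion.

-1.873 billion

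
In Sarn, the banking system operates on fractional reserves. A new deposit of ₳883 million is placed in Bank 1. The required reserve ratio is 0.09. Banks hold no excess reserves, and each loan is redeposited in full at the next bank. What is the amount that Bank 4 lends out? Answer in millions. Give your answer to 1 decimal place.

Each bank lends a fraction (1 − rr) = 0.9100 of the deposit it receives, so Bank 4 receives 883·0.9100^3 and lends 883·0.9100^4 ≈ 605.5169 million.

₳605.5 million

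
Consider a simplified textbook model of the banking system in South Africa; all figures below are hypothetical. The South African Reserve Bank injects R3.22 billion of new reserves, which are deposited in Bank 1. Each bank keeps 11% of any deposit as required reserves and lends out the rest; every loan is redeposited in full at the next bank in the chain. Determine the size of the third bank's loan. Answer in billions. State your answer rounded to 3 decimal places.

R2.270 billion

Each bank lends a fraction (1 − rr) = 0.8900 of the deposit it receives, so Bank 3 receives 3.22·0.8900^2 and lends 3.22·0.8900^3 ≈ 2.2700 billion.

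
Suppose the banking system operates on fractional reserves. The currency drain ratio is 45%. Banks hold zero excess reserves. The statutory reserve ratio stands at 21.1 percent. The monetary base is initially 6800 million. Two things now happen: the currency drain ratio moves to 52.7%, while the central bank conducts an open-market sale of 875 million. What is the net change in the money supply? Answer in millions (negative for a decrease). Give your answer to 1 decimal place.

Before: m₁ = (1 + 0.45) / (0.211 + 0.45) ≈ 2.193646, MB₁ = 6800, so M₁ = 2.193646 × 6800 = 14916.7928 million.
After: m₂ = (1 + 0.527) / (0.211 + 0.527) ≈ 2.069106, MB₂ = 6800 − 875 = 5925, so M₂ = 2.069106 × 5925 ≈ 12259.4531 million.
ΔM = M₂ − M₁ = 12259.4531 − 14916.7928 = -2657.3397 million.

-2657.3 million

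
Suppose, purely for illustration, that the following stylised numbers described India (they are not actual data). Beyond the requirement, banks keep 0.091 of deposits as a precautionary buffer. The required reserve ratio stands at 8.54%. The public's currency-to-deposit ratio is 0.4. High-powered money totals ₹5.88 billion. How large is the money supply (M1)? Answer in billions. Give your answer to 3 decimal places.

₹14.282 billion

The money multiplier is m = (1 + c) / (rr + e + c) = (1 + 0.4) / (0.0854 + 0.091 + 0.4) ≈ 2.42887.
So M = m × MB = 2.42887 × 5.88 ≈ 14.2818 billion.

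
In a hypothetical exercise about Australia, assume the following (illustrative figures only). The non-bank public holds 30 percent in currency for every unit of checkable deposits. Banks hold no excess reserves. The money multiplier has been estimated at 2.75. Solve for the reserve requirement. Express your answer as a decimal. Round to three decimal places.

0.173

Using m = 2.75. Since m = (1 + c)/(c + rr + e), the denominator satisfies c + rr + e = (1 + c)/m = (1 + 0.3) / 2.75 ≈ 0.472727.
With c = 0.3 and e = 0, the reserve requirement is 0.472727 − 0.3 − 0 = 0.172727.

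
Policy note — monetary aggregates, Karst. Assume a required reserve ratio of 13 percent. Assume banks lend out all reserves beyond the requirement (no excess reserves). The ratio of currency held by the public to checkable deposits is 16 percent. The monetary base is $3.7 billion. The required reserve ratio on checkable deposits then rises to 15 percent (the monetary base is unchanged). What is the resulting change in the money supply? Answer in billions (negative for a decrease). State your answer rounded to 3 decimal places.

-0.955 billion

Initially m₁ = (1 + 0.16) / (0.13 + 0.16) = 4, so M₁ = 4 × 3.7 = 14.8 billion.
After the change m₂ = (1 + 0.16) / (0.15 + 0.16) ≈ 3.74194, so M₂ = 3.74194 × 3.7 ≈ 13.8452 billion.
ΔM = M₂ − M₁ = 13.8452 − 14.8 = -0.9548 billion.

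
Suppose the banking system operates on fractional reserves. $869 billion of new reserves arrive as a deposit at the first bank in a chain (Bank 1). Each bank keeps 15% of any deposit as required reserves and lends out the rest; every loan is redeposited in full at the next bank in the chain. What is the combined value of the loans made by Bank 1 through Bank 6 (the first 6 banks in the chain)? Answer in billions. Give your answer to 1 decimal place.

Bank i lends (1 − rr)^i of the original deposit: Bank 1 lends 869·0.8500 = 738.6500, Bank 2 lends 869·0.8500² = 627.8525, and so on.
Summing a geometric series: total = 869·[0.8500·(1 − 0.8500^6) / (1 − 0.8500)] ≈ 3067.1234 billion.

$3067.1 billion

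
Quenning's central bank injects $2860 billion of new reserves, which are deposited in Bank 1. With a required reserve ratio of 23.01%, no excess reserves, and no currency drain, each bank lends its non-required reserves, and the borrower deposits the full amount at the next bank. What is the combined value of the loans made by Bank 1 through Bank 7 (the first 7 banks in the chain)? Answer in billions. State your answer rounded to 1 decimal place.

Bank i lends (1 − rr)^i of the original deposit: Bank 1 lends 2860·0.7699 = 2201.9140, Bank 2 lends 2860·0.7699² ≈ 1695.2536, and so on.
Summing a geometric series: total = 2860·[0.7699·(1 − 0.7699^7) / (1 − 0.7699)] ≈ 8035.0302 billion.

$8035.0 billion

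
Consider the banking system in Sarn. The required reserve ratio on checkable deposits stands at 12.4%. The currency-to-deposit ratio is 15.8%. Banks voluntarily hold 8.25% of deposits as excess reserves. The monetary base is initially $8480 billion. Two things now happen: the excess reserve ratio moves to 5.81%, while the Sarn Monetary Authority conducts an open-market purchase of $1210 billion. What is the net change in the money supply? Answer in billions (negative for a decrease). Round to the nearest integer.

$6053 billion

Before: m₁ = (1 + 0.158) / (0.124 + 0.0825 + 0.158) ≈ 3.17695, MB₁ = 8480, so M₁ = 3.17695 × 8480 = 26940.536 billion.
After: m₂ = (1 + 0.158) / (0.124 + 0.0581 + 0.158) ≈ 3.40488, MB₂ = 8480 + 1210 = 9690, so M₂ = 3.40488 × 9690 = 32993.2872 billion.
ΔM = M₂ − M₁ = 32993.2872 − 26940.536 = 6052.7512 billion.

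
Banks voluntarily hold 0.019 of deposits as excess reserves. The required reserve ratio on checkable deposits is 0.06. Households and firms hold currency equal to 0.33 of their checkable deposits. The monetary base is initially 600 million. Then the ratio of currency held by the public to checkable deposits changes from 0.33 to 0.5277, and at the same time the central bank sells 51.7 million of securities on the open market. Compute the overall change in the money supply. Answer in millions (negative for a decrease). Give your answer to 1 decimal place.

-570.5 million

Before: m₁ = (1 + 0.33) / (0.06 + 0.019 + 0.33) ≈ 3.25183, MB₁ = 600, so M₁ = 3.25183 × 600 = 1951.098 million.
After: m₂ = (1 + 0.5277) / (0.06 + 0.019 + 0.5277) ≈ 2.51805, MB₂ = 600 − 51.7 = 548.3, so M₂ = 2.51805 × 548.3 ≈ 1380.6468 million.
ΔM = M₂ − M₁ = 1380.6468 − 1951.098 = -570.4512 million.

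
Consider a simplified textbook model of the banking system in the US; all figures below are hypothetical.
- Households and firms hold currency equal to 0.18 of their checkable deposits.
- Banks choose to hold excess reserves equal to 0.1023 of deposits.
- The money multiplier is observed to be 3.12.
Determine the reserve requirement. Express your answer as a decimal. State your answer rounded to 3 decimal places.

0.096

Using m = 3.12. Since m = (1 + c)/(c + rr + e), the denominator satisfies c + rr + e = (1 + c)/m = (1 + 0.18) / 3.12 ≈ 0.378205.
With c = 0.18 and e = 0.1023, the reserve requirement is 0.378205 − 0.18 − 0.1023 = 0.095905.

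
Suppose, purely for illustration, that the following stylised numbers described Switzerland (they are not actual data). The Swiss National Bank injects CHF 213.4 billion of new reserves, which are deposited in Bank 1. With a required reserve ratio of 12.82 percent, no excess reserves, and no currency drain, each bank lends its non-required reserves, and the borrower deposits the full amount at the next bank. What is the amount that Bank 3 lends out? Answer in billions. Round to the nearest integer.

Each bank lends a fraction (1 − rr) = 0.8718 of the deposit it receives, so Bank 3 receives 213.4·0.8718^2 and lends 213.4·0.8718^3 ≈ 141.3986 billion.

CHF 141 billion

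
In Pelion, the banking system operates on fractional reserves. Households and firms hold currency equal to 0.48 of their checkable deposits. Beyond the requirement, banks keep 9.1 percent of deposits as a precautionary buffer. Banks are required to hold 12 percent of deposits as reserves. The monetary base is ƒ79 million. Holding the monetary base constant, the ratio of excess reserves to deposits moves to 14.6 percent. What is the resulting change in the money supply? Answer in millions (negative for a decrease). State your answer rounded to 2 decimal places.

-12.47 million

Initially m₁ = (1 + 0.48) / (0.12 + 0.091 + 0.48) ≈ 2.14182, so M₁ = 2.14182 × 79 ≈ 169.2038 million.
After the change m₂ = (1 + 0.48) / (0.12 + 0.146 + 0.48) ≈ 1.98391, so M₂ = 1.98391 × 79 ≈ 156.7289 million.
ΔM = M₂ − M₁ = 156.7289 − 169.2038 = -12.4749 million.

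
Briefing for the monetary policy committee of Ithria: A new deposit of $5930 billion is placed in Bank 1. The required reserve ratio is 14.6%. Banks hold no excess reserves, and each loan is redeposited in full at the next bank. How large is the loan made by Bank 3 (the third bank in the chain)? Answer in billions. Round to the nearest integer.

Each bank lends a fraction (1 − rr) = 0.8540 of the deposit it receives, so Bank 3 receives 5930·0.8540^2 and lends 5930·0.8540^3 ≈ 3693.4167 billion.

$3693 billion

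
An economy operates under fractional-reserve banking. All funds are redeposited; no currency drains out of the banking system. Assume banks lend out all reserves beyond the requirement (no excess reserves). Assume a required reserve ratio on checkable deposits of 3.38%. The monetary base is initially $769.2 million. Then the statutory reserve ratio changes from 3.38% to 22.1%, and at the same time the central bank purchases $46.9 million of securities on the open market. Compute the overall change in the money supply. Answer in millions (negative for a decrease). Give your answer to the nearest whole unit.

-19065 million

Before: m₁ = 1 / (0.0338) ≈ 29.5858, MB₁ = 769.2, so M₁ = 29.5858 × 769.2 ≈ 22757.3974 million.
After: m₂ = 1 / (0.221) ≈ 4.5249, MB₂ = 769.2 + 46.9 = 816.1, so M₂ = 4.5249 × 816.1 ≈ 3692.7709 million.
ΔM = M₂ − M₁ = 3692.7709 − 22757.3974 = -19064.6265 million.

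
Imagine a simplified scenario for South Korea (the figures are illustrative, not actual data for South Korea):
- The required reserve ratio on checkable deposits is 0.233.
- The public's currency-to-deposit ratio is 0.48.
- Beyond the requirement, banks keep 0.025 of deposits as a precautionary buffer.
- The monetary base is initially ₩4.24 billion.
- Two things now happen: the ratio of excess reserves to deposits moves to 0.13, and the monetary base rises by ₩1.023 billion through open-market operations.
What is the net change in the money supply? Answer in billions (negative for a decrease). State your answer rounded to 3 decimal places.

₩0.737 billion

Before: m₁ = (1 + 0.48) / (0.233 + 0.025 + 0.48) ≈ 2.00542, MB₁ = 4.24, so M₁ = 2.00542 × 4.24 ≈ 8.503 billion.
After: m₂ = (1 + 0.48) / (0.233 + 0.13 + 0.48) ≈ 1.75563, MB₂ = 4.24 + 1.023 = 5.263, so M₂ = 1.75563 × 5.263 ≈ 9.2399 billion.
ΔM = M₂ − M₁ = 9.2399 − 8.503 = 0.7369 billion.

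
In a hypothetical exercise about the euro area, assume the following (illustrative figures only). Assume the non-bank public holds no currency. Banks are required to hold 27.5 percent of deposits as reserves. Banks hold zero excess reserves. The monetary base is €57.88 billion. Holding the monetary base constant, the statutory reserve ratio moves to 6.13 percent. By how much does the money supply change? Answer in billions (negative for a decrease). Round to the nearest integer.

€734 billion

Initially m₁ = 1 / (0.275) ≈ 3.6364, so M₁ = 3.6364 × 57.88 ≈ 210.4748 billion.
After the change m₂ = 1 / (0.0613) ≈ 16.3132, so M₂ = 16.3132 × 57.88 ≈ 944.208 billion.
ΔM = M₂ − M₁ = 944.208 − 210.4748 = 733.7332 billion.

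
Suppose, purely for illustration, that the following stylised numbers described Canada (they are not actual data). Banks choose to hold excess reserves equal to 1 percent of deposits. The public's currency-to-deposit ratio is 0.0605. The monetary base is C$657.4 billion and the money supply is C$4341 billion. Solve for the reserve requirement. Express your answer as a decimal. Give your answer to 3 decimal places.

Using m = M/MB = 4341/657.4 ≈ 6.603286. Since m = (1 + c)/(c + rr + e), the denominator satisfies c + rr + e = (1 + c)/m = (1 + 0.0605) / 6.603286 ≈ 0.160602.
With c = 0.0605 and e = 0.01, the reserve requirement is 0.160602 − 0.0605 − 0.01 = 0.090102.

0.090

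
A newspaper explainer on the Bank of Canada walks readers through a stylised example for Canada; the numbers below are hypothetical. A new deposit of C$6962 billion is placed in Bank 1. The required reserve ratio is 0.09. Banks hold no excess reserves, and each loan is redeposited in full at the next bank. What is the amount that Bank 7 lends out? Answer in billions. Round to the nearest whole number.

Each bank lends a fraction (1 − rr) = 0.9100 of the deposit it receives, so Bank 7 receives 6962·0.9100^6 and lends 6962·0.9100^7 ≈ 3597.6902 billion.

C$3598 billion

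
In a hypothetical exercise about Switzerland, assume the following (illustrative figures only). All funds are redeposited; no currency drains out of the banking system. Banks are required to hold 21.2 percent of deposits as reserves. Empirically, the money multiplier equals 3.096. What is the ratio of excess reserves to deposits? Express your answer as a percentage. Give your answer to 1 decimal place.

11.1%

Using m = 3.096. Since m = (1 + c)/(c + rr + e), the denominator satisfies c + rr + e = (1 + c)/m = (1 + 0) / 3.096 ≈ 0.322997.
With c = 0 and rr = 0.212, the ratio of excess reserves to deposits is 0.322997 − 0 − 0.212 = 0.110997.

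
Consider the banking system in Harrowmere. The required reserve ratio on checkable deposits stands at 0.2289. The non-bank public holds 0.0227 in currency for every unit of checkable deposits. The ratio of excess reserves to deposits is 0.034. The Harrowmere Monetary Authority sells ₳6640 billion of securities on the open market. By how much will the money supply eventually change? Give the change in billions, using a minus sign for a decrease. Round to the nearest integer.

-23777 billion

The money multiplier is m = (1 + c) / (rr + e + c) = (1 + 0.0227) / (0.2289 + 0.034 + 0.0227) ≈ 3.58088.
The sale removes 6640 billion of base, so ΔM = m × ΔMB = 3.58088 × (−6640) = -23777.0432 billion.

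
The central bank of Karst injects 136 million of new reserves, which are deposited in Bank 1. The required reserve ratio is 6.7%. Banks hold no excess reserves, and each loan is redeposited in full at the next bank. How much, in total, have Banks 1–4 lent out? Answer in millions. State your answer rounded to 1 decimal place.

458.8 million

Bank i lends (1 − rr)^i of the original deposit: Bank 1 lends 136·0.9330 = 126.8880, Bank 2 lends 136·0.9330² ≈ 118.3865, and so on.
Summing a geometric series: total = 136·[0.9330·(1 − 0.9330^4) / (1 − 0.9330)] ≈ 458.7833 million.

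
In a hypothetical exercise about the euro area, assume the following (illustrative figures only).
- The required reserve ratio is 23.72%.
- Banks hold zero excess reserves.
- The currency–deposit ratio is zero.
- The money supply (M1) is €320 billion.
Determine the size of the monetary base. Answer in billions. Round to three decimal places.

With no currency drain and no excess reserves, the money multiplier is m = 1/rr = 1/0.2372 ≈ 4.2158516.
The monetary base is MB = M / m = 320 / 4.2158516 ≈ 75.904 billion.

€75.904 billion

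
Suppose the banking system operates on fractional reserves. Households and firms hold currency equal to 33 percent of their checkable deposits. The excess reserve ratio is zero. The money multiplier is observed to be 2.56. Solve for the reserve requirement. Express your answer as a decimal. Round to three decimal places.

0.190

Using m = 2.56. Since m = (1 + c)/(c + rr + e), the denominator satisfies c + rr + e = (1 + c)/m = (1 + 0.33) / 2.56 ≈ 0.519531.
With c = 0.33 and e = 0, the reserve requirement is 0.519531 − 0.33 − 0 = 0.189531.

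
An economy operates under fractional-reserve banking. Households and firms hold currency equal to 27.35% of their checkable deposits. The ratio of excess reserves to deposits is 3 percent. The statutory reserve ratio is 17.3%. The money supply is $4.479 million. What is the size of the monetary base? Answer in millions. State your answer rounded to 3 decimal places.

$1.676 million

The money multiplier is m = (1 + c) / (rr + e + c) = (1 + 0.2735) / (0.173 + 0.03 + 0.2735) ≈ 2.67261.
MB = M / m = 4.479 / 2.67261 ≈ 1.6759 million.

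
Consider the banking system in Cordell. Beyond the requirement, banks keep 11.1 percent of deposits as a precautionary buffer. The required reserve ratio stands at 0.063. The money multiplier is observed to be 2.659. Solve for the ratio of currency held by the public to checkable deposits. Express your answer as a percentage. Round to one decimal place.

Using m = 2.659. From m = (1 + c)/(c + rr + e), rearranging gives 1 + c = m·(c + rr + e), so c·(1 − m) = m·(rr + e) − 1.
Hence c = [m·(rr + e) − 1]/(1 − m) = [2.659 × (0.063 + 0.111) − 1] / (1 − 2.659) ≈ 0.323890.

32.4%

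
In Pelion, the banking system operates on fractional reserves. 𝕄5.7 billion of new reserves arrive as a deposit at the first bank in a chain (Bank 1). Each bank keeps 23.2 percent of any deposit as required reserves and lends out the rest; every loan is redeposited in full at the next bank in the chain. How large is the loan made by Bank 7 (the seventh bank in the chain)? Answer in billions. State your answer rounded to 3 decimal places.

𝕄0.898 billion

Each bank lends a fraction (1 − rr) = 0.7680 of the deposit it receives, so Bank 7 receives 5.7·0.7680^6 and lends 5.7·0.7680^7 ≈ 0.8983 billion.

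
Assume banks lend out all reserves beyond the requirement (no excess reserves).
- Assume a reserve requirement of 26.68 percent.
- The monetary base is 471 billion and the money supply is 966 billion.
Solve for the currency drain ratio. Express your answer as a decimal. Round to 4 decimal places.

0.4309

Using m = M/MB = 966/471 ≈ 2.050955. From m = (1 + c)/(c + rr + e), rearranging gives 1 + c = m·(c + rr + e), so c·(1 − m) = m·(rr + e) − 1.
Hence c = [m·(rr + e) − 1]/(1 − m) = [2.050955 × (0.2668 + 0) − 1] / (1 − 2.050955) ≈ 0.430851.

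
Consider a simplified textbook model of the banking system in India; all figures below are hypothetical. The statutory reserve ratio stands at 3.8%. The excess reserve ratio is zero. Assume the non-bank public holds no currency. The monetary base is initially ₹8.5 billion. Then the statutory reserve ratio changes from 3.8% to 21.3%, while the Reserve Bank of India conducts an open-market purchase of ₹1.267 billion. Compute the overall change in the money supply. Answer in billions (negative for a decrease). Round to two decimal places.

-177.83 billion

Before: m₁ = 1 / (0.038) ≈ 26.3158, MB₁ = 8.5, so M₁ = 26.3158 × 8.5 = 223.6843 billion.
After: m₂ = 1 / (0.213) ≈ 4.6948, MB₂ = 8.5 + 1.267 = 9.767, so M₂ = 4.6948 × 9.767 ≈ 45.8541 billion.
ΔM = M₂ − M₁ = 45.8541 − 223.6843 = -177.8302 billion.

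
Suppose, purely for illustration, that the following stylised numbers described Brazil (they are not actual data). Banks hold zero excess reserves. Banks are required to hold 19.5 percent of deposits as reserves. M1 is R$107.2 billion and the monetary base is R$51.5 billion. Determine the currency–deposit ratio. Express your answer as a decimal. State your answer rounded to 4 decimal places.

0.5493

Using m = M/MB = 107.2/51.5 ≈ 2.081553. From m = (1 + c)/(c + rr + e), rearranging gives 1 + c = m·(c + rr + e), so c·(1 − m) = m·(rr + e) − 1.
Hence c = [m·(rr + e) − 1]/(1 − m) = [2.081553 × (0.195 + 0) − 1] / (1 − 2.081553) ≈ 0.549300.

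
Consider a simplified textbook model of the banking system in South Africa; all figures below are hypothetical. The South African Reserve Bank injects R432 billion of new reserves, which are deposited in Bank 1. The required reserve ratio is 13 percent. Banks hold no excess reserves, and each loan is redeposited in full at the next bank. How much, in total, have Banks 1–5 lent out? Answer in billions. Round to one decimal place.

R1450.1 billion

Bank i lends (1 − rr)^i of the original deposit: Bank 1 lends 432·0.8700 = 375.8400, Bank 2 lends 432·0.8700² = 326.9808, and so on.
Summing a geometric series: total = 432·[0.8700·(1 − 0.8700^5) / (1 − 0.8700)] ≈ 1450.1037 billion.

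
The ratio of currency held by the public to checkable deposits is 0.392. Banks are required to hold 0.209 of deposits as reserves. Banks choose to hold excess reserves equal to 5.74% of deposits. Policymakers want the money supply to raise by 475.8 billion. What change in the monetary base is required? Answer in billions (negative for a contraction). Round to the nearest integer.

225 billion

The money multiplier is m = (1 + c) / (rr + e + c) = (1 + 0.392) / (0.209 + 0.0574 + 0.392) ≈ 2.1142.
ΔMB = ΔM / m = (+475.8) / 2.1142 ≈ 225.0497 billion.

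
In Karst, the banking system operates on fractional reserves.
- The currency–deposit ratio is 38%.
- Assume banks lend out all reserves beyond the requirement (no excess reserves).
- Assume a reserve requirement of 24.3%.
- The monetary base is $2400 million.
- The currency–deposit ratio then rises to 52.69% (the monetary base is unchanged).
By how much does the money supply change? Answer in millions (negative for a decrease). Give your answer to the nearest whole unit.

Initially m₁ = (1 + 0.38) / (0.243 + 0.38) ≈ 2.21509, so M₁ = 2.21509 × 2400 = 5316.216 million.
After the change m₂ = (1 + 0.5269) / (0.243 + 0.5269) ≈ 1.98324, so M₂ = 1.98324 × 2400 = 4759.776 million.
ΔM = M₂ − M₁ = 4759.776 − 5316.216 = -556.44 million.

-556 million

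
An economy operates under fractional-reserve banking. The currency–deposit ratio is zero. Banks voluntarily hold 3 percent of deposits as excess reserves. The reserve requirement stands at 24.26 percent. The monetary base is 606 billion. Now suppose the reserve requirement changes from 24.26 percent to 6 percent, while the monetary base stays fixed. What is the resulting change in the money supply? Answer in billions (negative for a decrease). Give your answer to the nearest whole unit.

4510 billion

Initially m₁ = 1 / (0.2426 + 0.03) ≈ 3.6684, so M₁ = 3.6684 × 606 = 2223.0504 billion.
After the change m₂ = 1 / (0.06 + 0.03) ≈ 11.1111, so M₂ = 11.1111 × 606 = 6733.3266 billion.
ΔM = M₂ − M₁ = 6733.3266 − 2223.0504 = 4510.2762 billion.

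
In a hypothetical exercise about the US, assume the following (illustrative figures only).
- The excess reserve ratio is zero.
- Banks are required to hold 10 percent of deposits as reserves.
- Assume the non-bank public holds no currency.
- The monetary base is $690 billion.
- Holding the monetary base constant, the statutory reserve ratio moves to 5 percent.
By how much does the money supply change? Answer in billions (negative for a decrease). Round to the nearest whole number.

$6900 billion

Initially m₁ = 1 / (0.1) = 10, so M₁ = 10 × 690 = 6900 billion.
After the change m₂ = 1 / (0.05) = 20, so M₂ = 20 × 690 = 13800 billion.
ΔM = M₂ − M₁ = 13800 − 6900 = 6900 billion.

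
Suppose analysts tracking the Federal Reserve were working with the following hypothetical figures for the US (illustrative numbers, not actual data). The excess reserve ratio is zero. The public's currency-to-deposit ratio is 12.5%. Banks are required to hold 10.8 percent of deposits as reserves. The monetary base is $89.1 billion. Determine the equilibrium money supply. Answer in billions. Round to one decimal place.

$430.2 billion

The money multiplier is m = (1 + c) / (rr + c) = (1 + 0.125) / (0.108 + 0.125) ≈ 4.8283.
So M = m × MB = 4.8283 × 89.1 ≈ 430.2015 billion.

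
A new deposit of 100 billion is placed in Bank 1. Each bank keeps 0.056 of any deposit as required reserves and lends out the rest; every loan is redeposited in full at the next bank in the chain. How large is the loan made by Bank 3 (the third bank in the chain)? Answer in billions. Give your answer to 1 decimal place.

84.1 billion

Each bank lends a fraction (1 − rr) = 0.9440 of the deposit it receives, so Bank 3 receives 100·0.9440^2 and lends 100·0.9440^3 ≈ 84.1232 billion.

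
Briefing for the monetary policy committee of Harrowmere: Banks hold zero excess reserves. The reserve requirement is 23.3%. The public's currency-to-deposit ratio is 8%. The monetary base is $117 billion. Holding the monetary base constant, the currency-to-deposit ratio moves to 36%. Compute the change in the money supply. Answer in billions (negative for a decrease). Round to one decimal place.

Initially m₁ = (1 + 0.08) / (0.233 + 0.08) ≈ 3.45048, so M₁ = 3.45048 × 117 ≈ 403.7062 billion.
After the change m₂ = (1 + 0.36) / (0.233 + 0.36) ≈ 2.29342, so M₂ = 2.29342 × 117 ≈ 268.3301 billion.
ΔM = M₂ − M₁ = 268.3301 − 403.7062 = -135.3761 billion.

-135.4 billion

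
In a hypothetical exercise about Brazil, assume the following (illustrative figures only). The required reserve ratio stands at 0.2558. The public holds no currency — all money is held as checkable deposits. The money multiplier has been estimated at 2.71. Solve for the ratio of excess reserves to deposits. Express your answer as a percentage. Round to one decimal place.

11.3%

Using m = 2.71. Since m = (1 + c)/(c + rr + e), the denominator satisfies c + rr + e = (1 + c)/m = (1 + 0) / 2.71 ≈ 0.369004.
With c = 0 and rr = 0.2558, the ratio of excess reserves to deposits is 0.369004 − 0 − 0.2558 = 0.113204.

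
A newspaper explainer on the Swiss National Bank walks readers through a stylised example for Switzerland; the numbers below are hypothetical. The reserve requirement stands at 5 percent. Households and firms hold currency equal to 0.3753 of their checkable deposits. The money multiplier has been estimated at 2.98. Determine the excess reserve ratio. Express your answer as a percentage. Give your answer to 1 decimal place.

3.6%

Using m = 2.98. Since m = (1 + c)/(c + rr + e), the denominator satisfies c + rr + e = (1 + c)/m = (1 + 0.3753) / 2.98 ≈ 0.461510.
With c = 0.3753 and rr = 0.05, the excess reserve ratio is 0.461510 − 0.3753 − 0.05 = 0.03621.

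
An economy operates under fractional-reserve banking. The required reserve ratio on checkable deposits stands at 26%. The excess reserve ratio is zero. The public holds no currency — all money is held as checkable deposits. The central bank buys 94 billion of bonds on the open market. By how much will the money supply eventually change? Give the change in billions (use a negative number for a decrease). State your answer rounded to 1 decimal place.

The simple money multiplier is m = 1/rr = 1/0.26 ≈ 3.8462.
An open-market purchase increases the monetary base by 94 billion, so ΔM = m × ΔMB = 3.8462 × 94 = 361.5428 billion.

361.5 billion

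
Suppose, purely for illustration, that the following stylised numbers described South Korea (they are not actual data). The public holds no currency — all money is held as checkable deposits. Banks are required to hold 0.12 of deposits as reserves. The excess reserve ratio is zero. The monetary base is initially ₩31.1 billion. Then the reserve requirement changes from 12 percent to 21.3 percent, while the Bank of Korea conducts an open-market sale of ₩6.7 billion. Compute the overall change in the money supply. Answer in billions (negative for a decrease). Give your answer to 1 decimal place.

Before: m₁ = 1 / (0.12) ≈ 8.3333, MB₁ = 31.1, so M₁ = 8.3333 × 31.1 ≈ 259.1656 billion.
After: m₂ = 1 / (0.213) ≈ 4.6948, MB₂ = 31.1 − 6.7 = 24.4, so M₂ = 4.6948 × 24.4 ≈ 114.5531 billion.
ΔM = M₂ − M₁ = 114.5531 − 259.1656 = -144.6125 billion.

-144.6 billion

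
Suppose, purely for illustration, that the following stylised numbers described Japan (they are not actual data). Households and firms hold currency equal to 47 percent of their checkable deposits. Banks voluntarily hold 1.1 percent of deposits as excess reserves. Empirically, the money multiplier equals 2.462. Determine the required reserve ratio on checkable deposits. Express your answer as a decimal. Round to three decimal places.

Using m = 2.462. Since m = (1 + c)/(c + rr + e), the denominator satisfies c + rr + e = (1 + c)/m = (1 + 0.47) / 2.462 ≈ 0.597076.
With c = 0.47 and e = 0.011, the required reserve ratio on checkable deposits is 0.597076 − 0.47 − 0.011 = 0.116076.

0.116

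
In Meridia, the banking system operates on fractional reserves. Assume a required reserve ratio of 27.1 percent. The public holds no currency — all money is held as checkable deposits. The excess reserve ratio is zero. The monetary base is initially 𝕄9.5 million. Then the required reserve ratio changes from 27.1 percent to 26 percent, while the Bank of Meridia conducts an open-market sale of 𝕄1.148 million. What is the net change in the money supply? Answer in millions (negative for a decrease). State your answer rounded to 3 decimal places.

-2.932 million

Before: m₁ = 1 / (0.271) ≈ 3.69004, MB₁ = 9.5, so M₁ = 3.69004 × 9.5 ≈ 35.0554 million.
After: m₂ = 1 / (0.26) ≈ 3.84615, MB₂ = 9.5 − 1.148 = 8.352, so M₂ = 3.84615 × 8.352 ≈ 32.123 million.
ΔM = M₂ − M₁ = 32.123 − 35.0554 = -2.9324 million.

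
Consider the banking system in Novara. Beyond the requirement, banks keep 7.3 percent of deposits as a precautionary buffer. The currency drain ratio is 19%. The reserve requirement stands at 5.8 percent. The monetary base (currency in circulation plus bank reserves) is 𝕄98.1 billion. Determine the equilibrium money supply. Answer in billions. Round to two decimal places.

𝕄363.67 billion

The money multiplier is m = (1 + c) / (rr + e + c) = (1 + 0.19) / (0.058 + 0.073 + 0.19) ≈ 3.70717.
So M = m × MB = 3.70717 × 98.1 ≈ 363.6734 billion.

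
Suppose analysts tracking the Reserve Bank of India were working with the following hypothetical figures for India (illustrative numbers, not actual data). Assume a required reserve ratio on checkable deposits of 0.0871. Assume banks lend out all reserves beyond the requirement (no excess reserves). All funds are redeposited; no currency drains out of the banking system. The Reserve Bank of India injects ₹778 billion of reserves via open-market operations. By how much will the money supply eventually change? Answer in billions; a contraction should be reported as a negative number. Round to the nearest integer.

The simple money multiplier is m = 1/rr = 1/0.0871 ≈ 11.4811.
An open-market purchase increases the monetary base by 778 billion, so ΔM = m × ΔMB = 11.4811 × 778 = 8932.2958 billion.

₹8932 billion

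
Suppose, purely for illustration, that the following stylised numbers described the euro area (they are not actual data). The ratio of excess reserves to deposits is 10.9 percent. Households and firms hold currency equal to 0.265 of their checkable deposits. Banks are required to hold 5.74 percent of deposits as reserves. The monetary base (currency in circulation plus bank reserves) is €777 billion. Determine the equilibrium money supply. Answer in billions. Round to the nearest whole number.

€2278 billion

The money multiplier is m = (1 + c) / (rr + e + c) = (1 + 0.265) / (0.0574 + 0.109 + 0.265) ≈ 2.9323.
So M = m × MB = 2.9323 × 777 = 2278.3971 billion.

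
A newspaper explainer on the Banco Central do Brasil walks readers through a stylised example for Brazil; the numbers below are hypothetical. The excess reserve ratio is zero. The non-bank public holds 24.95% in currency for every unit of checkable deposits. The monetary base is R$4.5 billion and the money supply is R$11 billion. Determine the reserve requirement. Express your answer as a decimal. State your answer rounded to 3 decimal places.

Using m = M/MB = 11/4.5 ≈ 2.444444. Since m = (1 + c)/(c + rr + e), the denominator satisfies c + rr + e = (1 + c)/m = (1 + 0.2495) / 2.444444 ≈ 0.511159.
With c = 0.2495 and e = 0, the reserve requirement is 0.511159 − 0.2495 − 0 = 0.261659.

0.262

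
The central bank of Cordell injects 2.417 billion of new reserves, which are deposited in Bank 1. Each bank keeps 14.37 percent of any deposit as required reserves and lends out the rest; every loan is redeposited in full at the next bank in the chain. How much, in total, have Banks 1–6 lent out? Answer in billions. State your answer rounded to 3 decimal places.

8.725 billion

Bank i lends (1 − rr)^i of the original deposit: Bank 1 lends 2.417·0.8563 ≈ 2.0697, Bank 2 lends 2.417·0.8563² ≈ 1.7723, and so on.
Summing a geometric series: total = 2.417·[0.8563·(1 − 0.8563^6) / (1 − 0.8563)] ≈ 8.7247 billion.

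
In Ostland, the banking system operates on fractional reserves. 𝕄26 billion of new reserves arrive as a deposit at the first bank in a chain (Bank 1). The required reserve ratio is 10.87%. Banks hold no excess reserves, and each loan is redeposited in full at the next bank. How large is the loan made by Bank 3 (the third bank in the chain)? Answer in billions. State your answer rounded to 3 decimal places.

Each bank lends a fraction (1 − rr) = 0.8913 of the deposit it receives, so Bank 3 receives 26·0.8913^2 and lends 26·0.8913^3 ≈ 18.4096 billion.

𝕄18.410 billion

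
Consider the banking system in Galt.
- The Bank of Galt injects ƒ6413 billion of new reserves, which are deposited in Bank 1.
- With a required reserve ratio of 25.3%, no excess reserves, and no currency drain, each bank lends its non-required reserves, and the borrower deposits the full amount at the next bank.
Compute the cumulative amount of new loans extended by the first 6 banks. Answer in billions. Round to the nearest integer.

ƒ15645 billion

Bank i lends (1 − rr)^i of the original deposit: Bank 1 lends 6413·0.7470 = 4790.5110, Bank 2 lends 6413·0.7470² ≈ 3578.5117, and so on.
Summing a geometric series: total = 6413·[0.7470·(1 − 0.7470^6) / (1 − 0.7470)] ≈ 15644.9092 billion.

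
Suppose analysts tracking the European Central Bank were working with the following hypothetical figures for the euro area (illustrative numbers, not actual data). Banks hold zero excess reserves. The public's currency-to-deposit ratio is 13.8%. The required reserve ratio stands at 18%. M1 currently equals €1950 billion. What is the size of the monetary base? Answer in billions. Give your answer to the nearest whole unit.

The money multiplier is m = (1 + c) / (rr + c) = (1 + 0.138) / (0.18 + 0.138) ≈ 3.57862.
MB = M / m = 1950 / 3.57862 ≈ 544.9028 billion.

€545 billion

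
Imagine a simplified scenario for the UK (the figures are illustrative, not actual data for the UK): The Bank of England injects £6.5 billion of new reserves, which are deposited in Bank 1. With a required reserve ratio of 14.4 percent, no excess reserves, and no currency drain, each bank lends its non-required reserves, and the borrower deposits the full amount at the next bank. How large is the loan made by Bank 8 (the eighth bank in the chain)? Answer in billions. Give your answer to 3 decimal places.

£1.874 billion

Each bank lends a fraction (1 − rr) = 0.8560 of the deposit it receives, so Bank 8 receives 6.5·0.8560^7 and lends 6.5·0.8560^8 ≈ 1.8737 billion.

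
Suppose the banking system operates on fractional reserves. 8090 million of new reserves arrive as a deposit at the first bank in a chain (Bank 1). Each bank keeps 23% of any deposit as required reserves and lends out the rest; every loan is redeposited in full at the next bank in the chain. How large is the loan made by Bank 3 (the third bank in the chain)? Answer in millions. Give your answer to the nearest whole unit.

Each bank lends a fraction (1 − rr) = 0.7700 of the deposit it receives, so Bank 3 receives 8090·0.7700^2 and lends 8090·0.7700^3 ≈ 3693.3520 million.

3693 million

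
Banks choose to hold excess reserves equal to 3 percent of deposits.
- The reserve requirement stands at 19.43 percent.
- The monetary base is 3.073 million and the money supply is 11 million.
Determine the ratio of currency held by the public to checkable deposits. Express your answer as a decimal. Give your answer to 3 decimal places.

Using m = M/MB = 11/3.073 ≈ 3.579564. From m = (1 + c)/(c + rr + e), rearranging gives 1 + c = m·(c + rr + e), so c·(1 − m) = m·(rr + e) − 1.
Hence c = [m·(rr + e) − 1]/(1 − m) = [3.579564 × (0.1943 + 0.03) − 1] / (1 − 3.579564) ≈ 0.076410.

0.076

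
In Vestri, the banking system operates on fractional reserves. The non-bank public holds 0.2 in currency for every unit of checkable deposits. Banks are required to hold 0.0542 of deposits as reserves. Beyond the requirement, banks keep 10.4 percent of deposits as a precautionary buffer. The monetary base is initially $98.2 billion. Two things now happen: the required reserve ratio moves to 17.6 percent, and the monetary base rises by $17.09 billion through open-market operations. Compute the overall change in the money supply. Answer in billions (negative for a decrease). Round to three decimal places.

-40.753 billion

Before: m₁ = (1 + 0.2) / (0.0542 + 0.104 + 0.2) ≈ 3.3500838, MB₁ = 98.2, so M₁ = 3.3500838 × 98.2 ≈ 328.9782 billion.
After: m₂ = (1 + 0.2) / (0.176 + 0.104 + 0.2) = 2.5, MB₂ = 98.2 + 17.09 = 115.29, so M₂ = 2.5 × 115.29 = 288.225 billion.
ΔM = M₂ − M₁ = 288.225 − 328.9782 = -40.7532 billion.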